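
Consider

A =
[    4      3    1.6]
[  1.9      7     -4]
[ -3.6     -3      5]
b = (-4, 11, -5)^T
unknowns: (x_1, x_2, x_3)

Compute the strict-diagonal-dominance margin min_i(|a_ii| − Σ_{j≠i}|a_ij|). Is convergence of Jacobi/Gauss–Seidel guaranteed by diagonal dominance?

row 1: |4| − (3+1.6) = -0.6
row 2: |7| − (1.9+4) = 1.1
row 3: |5| − (3.6+3) = -1.6
minimum over rows = -1.6 → not strictly diagonally dominant

-1.6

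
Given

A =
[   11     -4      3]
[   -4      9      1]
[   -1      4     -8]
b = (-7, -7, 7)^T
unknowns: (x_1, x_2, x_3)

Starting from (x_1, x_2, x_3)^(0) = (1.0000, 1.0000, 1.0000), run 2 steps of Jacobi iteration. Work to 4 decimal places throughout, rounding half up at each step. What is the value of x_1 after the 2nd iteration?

-0.6616

Iteration 1:
  x_1 = (-7 - (-4)·1.0000 - (3)·1.0000) / (11) = -0.5455
  x_2 = (-7 - (-4)·1.0000 - (1)·1.0000) / (9) = -0.4444
  x_3 = (7 - (-1)·1.0000 - (4)·1.0000) / (-8) = -0.5000
Iteration 2:
  x_1 = (-7 - (-4)·-0.4444 - (3)·-0.5000) / (11) = -0.6616
  x_2 = (-7 - (-4)·-0.5455 - (1)·-0.5000) / (9) = -0.9647
  x_3 = (7 - (-1)·-0.5455 - (4)·-0.4444) / (-8) = -1.0290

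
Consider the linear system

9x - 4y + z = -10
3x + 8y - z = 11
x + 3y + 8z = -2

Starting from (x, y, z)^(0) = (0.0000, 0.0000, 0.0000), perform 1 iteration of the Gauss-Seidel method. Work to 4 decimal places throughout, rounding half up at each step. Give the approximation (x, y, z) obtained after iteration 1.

Iteration 1:
  x = (-10 - (-4)·0.0000 - (1)·0.0000) / (9) = -1.1111
  y = (11 - (3)·-1.1111 - (-1)·0.0000) / (8) = 1.7917
  z = (-2 - (1)·-1.1111 - (3)·1.7917) / (8) = -0.7830

(-1.1111, 1.7917, -0.7830)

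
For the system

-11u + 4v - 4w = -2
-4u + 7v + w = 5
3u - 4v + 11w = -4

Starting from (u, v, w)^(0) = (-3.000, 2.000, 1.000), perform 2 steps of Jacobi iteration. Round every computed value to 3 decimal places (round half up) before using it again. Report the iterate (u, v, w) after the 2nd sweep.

Iteration 1:
  u = (-2 - (4)·2.000 - (-4)·1.000) / (-11) = 0.545
  v = (5 - (-4)·-3.000 - (1)·1.000) / (7) = -1.143
  w = (-4 - (3)·-3.000 - (-4)·2.000) / (11) = 1.182
Iteration 2:
  u = (-2 - (4)·-1.143 - (-4)·1.182) / (-11) = -0.664
  v = (5 - (-4)·0.545 - (1)·1.182) / (7) = 0.857
  w = (-4 - (3)·0.545 - (-4)·-1.143) / (11) = -0.928

(-0.664, 0.857, -0.928)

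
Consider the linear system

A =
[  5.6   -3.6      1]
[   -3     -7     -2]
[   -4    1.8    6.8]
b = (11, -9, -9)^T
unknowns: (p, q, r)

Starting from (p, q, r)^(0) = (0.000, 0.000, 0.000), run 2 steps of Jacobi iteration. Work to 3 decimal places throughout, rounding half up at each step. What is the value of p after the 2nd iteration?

Iteration 1:
  p = (11 - (-3.6)·0.000 - (1)·0.000) / (5.6) = 1.964
  q = (-9 - (-3)·0.000 - (-2)·0.000) / (-7) = 1.286
  r = (-9 - (-4)·0.000 - (1.8)·0.000) / (6.8) = -1.324
Iteration 2:
  p = (11 - (-3.6)·1.286 - (1)·-1.324) / (5.6) = 3.027
  q = (-9 - (-3)·1.964 - (-2)·-1.324) / (-7) = 0.822
  r = (-9 - (-4)·1.964 - (1.8)·1.286) / (6.8) = -0.509

3.027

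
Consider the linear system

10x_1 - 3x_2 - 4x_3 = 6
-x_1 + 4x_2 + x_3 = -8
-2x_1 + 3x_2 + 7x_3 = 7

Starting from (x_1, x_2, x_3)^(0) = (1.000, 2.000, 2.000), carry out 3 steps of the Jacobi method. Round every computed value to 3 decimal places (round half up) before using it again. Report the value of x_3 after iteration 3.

Iteration 1:
  x_1 = (6 - (-3)·2.000 - (-4)·2.000) / (10) = 2.000
  x_2 = (-8 - (-1)·1.000 - (1)·2.000) / (4) = -2.250
  x_3 = (7 - (-2)·1.000 - (3)·2.000) / (7) = 0.429
Iteration 2:
  x_1 = (6 - (-3)·-2.250 - (-4)·0.429) / (10) = 0.097
  x_2 = (-8 - (-1)·2.000 - (1)·0.429) / (4) = -1.607
  x_3 = (7 - (-2)·2.000 - (3)·-2.250) / (7) = 2.536
Iteration 3:
  x_1 = (6 - (-3)·-1.607 - (-4)·2.536) / (10) = 1.132
  x_2 = (-8 - (-1)·0.097 - (1)·2.536) / (4) = -2.610
  x_3 = (7 - (-2)·0.097 - (3)·-1.607) / (7) = 1.716

1.716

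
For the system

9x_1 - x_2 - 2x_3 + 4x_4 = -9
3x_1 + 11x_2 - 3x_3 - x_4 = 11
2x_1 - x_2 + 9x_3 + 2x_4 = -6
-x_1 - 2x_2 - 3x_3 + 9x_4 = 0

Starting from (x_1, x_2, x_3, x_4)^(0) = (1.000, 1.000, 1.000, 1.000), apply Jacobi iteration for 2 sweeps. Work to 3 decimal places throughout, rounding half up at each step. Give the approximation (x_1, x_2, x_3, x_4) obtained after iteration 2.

Iteration 1:
  x_1 = (-9 - (-1)·1.000 - (-2)·1.000 - (4)·1.000) / (9) = -1.111
  x_2 = (11 - (3)·1.000 - (-3)·1.000 - (-1)·1.000) / (11) = 1.091
  x_3 = (-6 - (2)·1.000 - (-1)·1.000 - (2)·1.000) / (9) = -1.000
  x_4 = (0 - (-1)·1.000 - (-2)·1.000 - (-3)·1.000) / (9) = 0.667
Iteration 2:
  x_1 = (-9 - (-1)·1.091 - (-2)·-1.000 - (4)·0.667) / (9) = -1.397
  x_2 = (11 - (3)·-1.111 - (-3)·-1.000 - (-1)·0.667) / (11) = 1.091
  x_3 = (-6 - (2)·-1.111 - (-1)·1.091 - (2)·0.667) / (9) = -0.447
  x_4 = (0 - (-1)·-1.111 - (-2)·1.091 - (-3)·-1.000) / (9) = -0.214

(-1.397, 1.091, -0.447, -0.214)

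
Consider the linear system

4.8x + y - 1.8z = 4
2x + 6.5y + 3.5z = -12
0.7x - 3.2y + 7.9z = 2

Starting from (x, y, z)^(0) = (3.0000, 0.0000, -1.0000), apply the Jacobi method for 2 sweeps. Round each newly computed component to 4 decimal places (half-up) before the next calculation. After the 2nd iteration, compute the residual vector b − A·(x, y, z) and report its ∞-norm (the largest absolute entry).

1.4715

Iteration 1:
  x = (4 - (1)·0.0000 - (-1.8)·-1.0000) / (4.8) = 0.4583
  y = (-12 - (2)·3.0000 - (3.5)·-1.0000) / (6.5) = -2.2308
  z = (2 - (0.7)·3.0000 - (-3.2)·0.0000) / (7.9) = -0.0127
Iteration 2:
  x = (4 - (1)·-2.2308 - (-1.8)·-0.0127) / (4.8) = 1.2933
  y = (-12 - (2)·0.4583 - (3.5)·-0.0127) / (6.5) = -1.9803
  z = (2 - (0.7)·0.4583 - (-3.2)·-2.2308) / (7.9) = -0.6911
Residual b − A·x = (-1.4715, 0.7042, 0.2174); ∞-norm = 1.4715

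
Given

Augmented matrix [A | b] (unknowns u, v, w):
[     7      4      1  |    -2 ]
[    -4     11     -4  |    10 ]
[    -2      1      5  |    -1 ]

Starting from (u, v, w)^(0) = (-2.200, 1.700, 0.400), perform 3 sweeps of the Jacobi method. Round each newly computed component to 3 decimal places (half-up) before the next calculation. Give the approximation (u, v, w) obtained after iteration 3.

Iteration 1:
  u = (-2 - (4)·1.700 - (1)·0.400) / (7) = -1.314
  v = (10 - (-4)·-2.200 - (-4)·0.400) / (11) = 0.255
  w = (-1 - (-2)·-2.200 - (1)·1.700) / (5) = -1.420
Iteration 2:
  u = (-2 - (4)·0.255 - (1)·-1.420) / (7) = -0.229
  v = (10 - (-4)·-1.314 - (-4)·-1.420) / (11) = -0.085
  w = (-1 - (-2)·-1.314 - (1)·0.255) / (5) = -0.777
Iteration 3:
  u = (-2 - (4)·-0.085 - (1)·-0.777) / (7) = -0.126
  v = (10 - (-4)·-0.229 - (-4)·-0.777) / (11) = 0.543
  w = (-1 - (-2)·-0.229 - (1)·-0.085) / (5) = -0.275

(-0.126, 0.543, -0.275)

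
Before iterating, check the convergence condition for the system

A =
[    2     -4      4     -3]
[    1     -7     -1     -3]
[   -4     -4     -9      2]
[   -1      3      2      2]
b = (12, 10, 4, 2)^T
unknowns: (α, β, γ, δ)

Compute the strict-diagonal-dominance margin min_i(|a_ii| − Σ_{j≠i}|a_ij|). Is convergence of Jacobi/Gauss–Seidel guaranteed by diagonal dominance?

-9

row 1: |2| − (4+4+3) = -9
row 2: |-7| − (1+1+3) = 2
row 3: |-9| − (4+4+2) = -1
row 4: |2| − (1+3+2) = -4
minimum over rows = -9 → not strictly diagonally dominant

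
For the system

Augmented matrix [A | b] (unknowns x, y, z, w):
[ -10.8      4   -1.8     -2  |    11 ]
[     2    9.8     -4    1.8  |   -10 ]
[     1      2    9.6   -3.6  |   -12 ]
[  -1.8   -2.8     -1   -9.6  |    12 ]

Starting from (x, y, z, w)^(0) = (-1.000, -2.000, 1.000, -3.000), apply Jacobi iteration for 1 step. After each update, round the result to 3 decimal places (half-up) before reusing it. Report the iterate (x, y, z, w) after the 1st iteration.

(-1.370, 0.143, -1.854, -0.583)

Iteration 1:
  x = (11 - (4)·-2.000 - (-1.8)·1.000 - (-2)·-3.000) / (-10.8) = -1.370
  y = (-10 - (2)·-1.000 - (-4)·1.000 - (1.8)·-3.000) / (9.8) = 0.143
  z = (-12 - (1)·-1.000 - (2)·-2.000 - (-3.6)·-3.000) / (9.6) = -1.854
  w = (12 - (-1.8)·-1.000 - (-2.8)·-2.000 - (-1)·1.000) / (-9.6) = -0.583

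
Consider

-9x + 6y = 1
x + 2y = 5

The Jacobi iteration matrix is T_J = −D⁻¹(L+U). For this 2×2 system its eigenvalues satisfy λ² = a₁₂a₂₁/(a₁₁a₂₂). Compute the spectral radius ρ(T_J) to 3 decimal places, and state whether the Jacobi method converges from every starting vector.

a₁₂a₂₁/(a₁₁a₂₂) = (6)·(1) / ((-9)·(2)) = -0.333333
ρ = √|-0.333333| = √0.333333 = 0.577
ρ < 1, so Jacobi converges

0.577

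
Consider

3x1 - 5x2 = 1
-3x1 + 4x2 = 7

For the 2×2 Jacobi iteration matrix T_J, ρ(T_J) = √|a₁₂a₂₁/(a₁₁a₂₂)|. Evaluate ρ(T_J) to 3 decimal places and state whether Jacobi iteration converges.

1.118

a₁₂a₂₁/(a₁₁a₂₂) = (-5)·(-3) / ((3)·(4)) = 1.250000
ρ = √|1.250000| = √1.250000 = 1.118
ρ > 1, so Jacobi diverges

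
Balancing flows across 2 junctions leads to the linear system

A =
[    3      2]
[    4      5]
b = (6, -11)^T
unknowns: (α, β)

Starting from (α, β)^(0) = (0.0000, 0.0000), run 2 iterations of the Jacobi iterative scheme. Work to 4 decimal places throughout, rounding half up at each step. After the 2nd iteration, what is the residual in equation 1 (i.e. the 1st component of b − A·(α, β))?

3.1999

Iteration 1:
  α = (6 - (2)·0.0000) / (3) = 2.0000
  β = (-11 - (4)·0.0000) / (5) = -2.2000
Iteration 2:
  α = (6 - (2)·-2.2000) / (3) = 3.4667
  β = (-11 - (4)·2.0000) / (5) = -3.8000
Residual b − A·x = (3.1999, -5.8668)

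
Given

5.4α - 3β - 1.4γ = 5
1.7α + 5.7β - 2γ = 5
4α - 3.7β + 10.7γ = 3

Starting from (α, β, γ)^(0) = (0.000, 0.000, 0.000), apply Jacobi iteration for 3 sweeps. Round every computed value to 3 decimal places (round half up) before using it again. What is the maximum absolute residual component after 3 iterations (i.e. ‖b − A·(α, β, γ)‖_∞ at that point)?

Iteration 1:
  α = (5 - (-3)·0.000 - (-1.4)·0.000) / (5.4) = 0.926
  β = (5 - (1.7)·0.000 - (-2)·0.000) / (5.7) = 0.877
  γ = (3 - (4)·0.000 - (-3.7)·0.000) / (10.7) = 0.280
Iteration 2:
  α = (5 - (-3)·0.877 - (-1.4)·0.280) / (5.4) = 1.486
  β = (5 - (1.7)·0.926 - (-2)·0.280) / (5.7) = 0.699
  γ = (3 - (4)·0.926 - (-3.7)·0.877) / (10.7) = 0.237
Iteration 3:
  α = (5 - (-3)·0.699 - (-1.4)·0.237) / (5.4) = 1.376
  β = (5 - (1.7)·1.486 - (-2)·0.237) / (5.7) = 0.517
  γ = (3 - (4)·1.486 - (-3.7)·0.699) / (10.7) = -0.033
Residual b − A·x = (-0.926, -0.352, -0.238); ∞-norm = 0.926

0.926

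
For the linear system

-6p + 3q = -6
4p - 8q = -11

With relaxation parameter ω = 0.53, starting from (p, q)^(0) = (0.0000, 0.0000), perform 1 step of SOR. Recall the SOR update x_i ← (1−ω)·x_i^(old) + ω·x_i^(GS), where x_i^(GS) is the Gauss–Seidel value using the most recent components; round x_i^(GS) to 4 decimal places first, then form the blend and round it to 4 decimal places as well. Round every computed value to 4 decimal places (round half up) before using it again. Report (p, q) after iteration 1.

Iteration 1:
  p: GS value = (-6 - (3)·0.0000) / (-6) = 1.0000;  p ← (1−ω)·0.0000 + ω·1.0000 = 0.5300
  q: GS value = (-11 - (4)·0.5300) / (-8) = 1.6400;  q ← (1−ω)·0.0000 + ω·1.6400 = 0.8692

(0.5300, 0.8692)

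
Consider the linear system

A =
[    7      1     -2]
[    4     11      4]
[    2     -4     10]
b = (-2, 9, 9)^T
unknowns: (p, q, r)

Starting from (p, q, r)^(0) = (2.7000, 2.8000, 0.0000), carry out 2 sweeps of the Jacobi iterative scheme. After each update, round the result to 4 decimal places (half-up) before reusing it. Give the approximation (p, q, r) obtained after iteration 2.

(0.1605, 0.5293, 0.9717)

Iteration 1:
  p = (-2 - (1)·2.8000 - (-2)·0.0000) / (7) = -0.6857
  q = (9 - (4)·2.7000 - (4)·0.0000) / (11) = -0.1636
  r = (9 - (2)·2.7000 - (-4)·2.8000) / (10) = 1.4800
Iteration 2:
  p = (-2 - (1)·-0.1636 - (-2)·1.4800) / (7) = 0.1605
  q = (9 - (4)·-0.6857 - (4)·1.4800) / (11) = 0.5293
  r = (9 - (2)·-0.6857 - (-4)·-0.1636) / (10) = 0.9717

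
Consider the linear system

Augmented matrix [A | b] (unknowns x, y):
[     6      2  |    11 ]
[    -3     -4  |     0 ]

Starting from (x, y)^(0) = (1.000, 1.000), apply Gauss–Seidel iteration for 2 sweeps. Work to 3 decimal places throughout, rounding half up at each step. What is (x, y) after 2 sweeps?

Iteration 1:
  x = (11 - (2)·1.000) / (6) = 1.500
  y = (0 - (-3)·1.500) / (-4) = -1.125
Iteration 2:
  x = (11 - (2)·-1.125) / (6) = 2.208
  y = (0 - (-3)·2.208) / (-4) = -1.656

(2.208, -1.656)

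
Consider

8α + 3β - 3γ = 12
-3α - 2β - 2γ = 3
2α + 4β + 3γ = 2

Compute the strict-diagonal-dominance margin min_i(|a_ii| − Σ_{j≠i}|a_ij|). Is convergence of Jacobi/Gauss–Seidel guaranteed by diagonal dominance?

row 1: |8| − (3+3) = 2
row 2: |-2| − (3+2) = -3
row 3: |3| − (2+4) = -3
minimum over rows = -3 → not strictly diagonally dominant

-3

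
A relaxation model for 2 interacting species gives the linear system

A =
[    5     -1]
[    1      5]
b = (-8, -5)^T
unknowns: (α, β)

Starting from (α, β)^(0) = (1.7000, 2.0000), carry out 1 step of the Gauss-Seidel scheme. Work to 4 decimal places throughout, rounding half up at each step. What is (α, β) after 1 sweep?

Iteration 1:
  α = (-8 - (-1)·2.0000) / (5) = -1.2000
  β = (-5 - (1)·-1.2000) / (5) = -0.7600

(-1.2000, -0.7600)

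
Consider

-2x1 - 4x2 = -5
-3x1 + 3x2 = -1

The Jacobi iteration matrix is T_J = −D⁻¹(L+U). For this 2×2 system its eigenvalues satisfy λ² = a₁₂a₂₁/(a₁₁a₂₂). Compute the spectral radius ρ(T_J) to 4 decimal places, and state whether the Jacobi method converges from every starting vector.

1.4142

a₁₂a₂₁/(a₁₁a₂₂) = (-4)·(-3) / ((-2)·(3)) = -2.000000
ρ = √|-2.000000| = √2.000000 = 1.4142
ρ > 1, so Jacobi diverges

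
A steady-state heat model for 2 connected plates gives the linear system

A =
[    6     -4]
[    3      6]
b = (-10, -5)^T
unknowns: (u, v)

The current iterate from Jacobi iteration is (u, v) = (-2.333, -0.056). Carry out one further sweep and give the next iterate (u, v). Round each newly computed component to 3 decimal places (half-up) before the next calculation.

(-1.704, 0.333)

One sweep:
  u = (-10 - (-4)·-0.056) / (6) = -1.704
  v = (-5 - (3)·-2.333) / (6) = 0.333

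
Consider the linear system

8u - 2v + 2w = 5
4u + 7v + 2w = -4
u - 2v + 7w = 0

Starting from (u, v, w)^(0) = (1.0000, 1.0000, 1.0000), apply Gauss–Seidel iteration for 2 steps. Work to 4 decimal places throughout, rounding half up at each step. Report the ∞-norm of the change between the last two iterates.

Iteration 1:
  u = (5 - (-2)·1.0000 - (2)·1.0000) / (8) = 0.6250
  v = (-4 - (4)·0.6250 - (2)·1.0000) / (7) = -1.2143
  w = (0 - (1)·0.6250 - (-2)·-1.2143) / (7) = -0.4362
Iteration 2:
  u = (5 - (-2)·-1.2143 - (2)·-0.4362) / (8) = 0.4305
  v = (-4 - (4)·0.4305 - (2)·-0.4362) / (7) = -0.6928
  w = (0 - (1)·0.4305 - (-2)·-0.6928) / (7) = -0.2594
Change: (-0.1945, 0.5215, 0.1768) → max |·| = 0.5215

0.5215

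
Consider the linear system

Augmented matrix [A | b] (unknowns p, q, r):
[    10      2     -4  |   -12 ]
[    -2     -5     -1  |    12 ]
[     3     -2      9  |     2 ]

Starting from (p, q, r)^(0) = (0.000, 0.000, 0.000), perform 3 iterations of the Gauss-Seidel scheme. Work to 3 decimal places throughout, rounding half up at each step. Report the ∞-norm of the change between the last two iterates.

Iteration 1:
  p = (-12 - (2)·0.000 - (-4)·0.000) / (10) = -1.200
  q = (12 - (-2)·-1.200 - (-1)·0.000) / (-5) = -1.920
  r = (2 - (3)·-1.200 - (-2)·-1.920) / (9) = 0.196
Iteration 2:
  p = (-12 - (2)·-1.920 - (-4)·0.196) / (10) = -0.738
  q = (12 - (-2)·-0.738 - (-1)·0.196) / (-5) = -2.144
  r = (2 - (3)·-0.738 - (-2)·-2.144) / (9) = -0.008
Iteration 3:
  p = (-12 - (2)·-2.144 - (-4)·-0.008) / (10) = -0.774
  q = (12 - (-2)·-0.774 - (-1)·-0.008) / (-5) = -2.089
  r = (2 - (3)·-0.774 - (-2)·-2.089) / (9) = 0.016
Change: (-0.036, 0.055, 0.024) → max |·| = 0.055

0.055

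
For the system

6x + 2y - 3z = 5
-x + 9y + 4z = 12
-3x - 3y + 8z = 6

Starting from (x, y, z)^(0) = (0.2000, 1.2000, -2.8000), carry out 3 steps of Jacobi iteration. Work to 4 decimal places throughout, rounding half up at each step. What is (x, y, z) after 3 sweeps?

Iteration 1:
  x = (5 - (2)·1.2000 - (-3)·-2.8000) / (6) = -0.9667
  y = (12 - (-1)·0.2000 - (4)·-2.8000) / (9) = 2.6000
  z = (6 - (-3)·0.2000 - (-3)·1.2000) / (8) = 1.2750
Iteration 2:
  x = (5 - (2)·2.6000 - (-3)·1.2750) / (6) = 0.6042
  y = (12 - (-1)·-0.9667 - (4)·1.2750) / (9) = 0.6593
  z = (6 - (-3)·-0.9667 - (-3)·2.6000) / (8) = 1.3625
Iteration 3:
  x = (5 - (2)·0.6593 - (-3)·1.3625) / (6) = 1.2948
  y = (12 - (-1)·0.6042 - (4)·1.3625) / (9) = 0.7949
  z = (6 - (-3)·0.6042 - (-3)·0.6593) / (8) = 1.2238

(1.2948, 0.7949, 1.2238)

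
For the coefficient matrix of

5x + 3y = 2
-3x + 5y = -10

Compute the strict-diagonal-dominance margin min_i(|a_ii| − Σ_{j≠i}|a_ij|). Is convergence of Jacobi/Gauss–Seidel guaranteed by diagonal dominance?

2

row 1: |5| − (3) = 2
row 2: |5| − (3) = 2
minimum over rows = 2 → strictly diagonally dominant (convergence guaranteed)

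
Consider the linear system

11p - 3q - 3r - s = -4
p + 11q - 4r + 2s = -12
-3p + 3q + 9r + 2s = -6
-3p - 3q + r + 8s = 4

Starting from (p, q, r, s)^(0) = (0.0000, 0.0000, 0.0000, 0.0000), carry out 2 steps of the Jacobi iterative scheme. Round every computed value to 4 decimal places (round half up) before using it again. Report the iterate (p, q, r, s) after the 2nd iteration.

Iteration 1:
  p = (-4 - (-3)·0.0000 - (-3)·0.0000 - (-1)·0.0000) / (11) = -0.3636
  q = (-12 - (1)·0.0000 - (-4)·0.0000 - (2)·0.0000) / (11) = -1.0909
  r = (-6 - (-3)·0.0000 - (3)·0.0000 - (2)·0.0000) / (9) = -0.6667
  s = (4 - (-3)·0.0000 - (-3)·0.0000 - (1)·0.0000) / (8) = 0.5000
Iteration 2:
  p = (-4 - (-3)·-1.0909 - (-3)·-0.6667 - (-1)·0.5000) / (11) = -0.7975
  q = (-12 - (1)·-0.3636 - (-4)·-0.6667 - (2)·0.5000) / (11) = -1.3912
  r = (-6 - (-3)·-0.3636 - (3)·-1.0909 - (2)·0.5000) / (9) = -0.5353
  s = (4 - (-3)·-0.3636 - (-3)·-1.0909 - (1)·-0.6667) / (8) = 0.0379

(-0.7975, -1.3912, -0.5353, 0.0379)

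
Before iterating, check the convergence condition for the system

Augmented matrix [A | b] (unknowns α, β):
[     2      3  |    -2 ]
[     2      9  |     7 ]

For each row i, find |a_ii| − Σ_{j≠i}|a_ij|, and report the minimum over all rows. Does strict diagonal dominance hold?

-1

row 1: |2| − (3) = -1
row 2: |9| − (2) = 7
minimum over rows = -1 → not strictly diagonally dominant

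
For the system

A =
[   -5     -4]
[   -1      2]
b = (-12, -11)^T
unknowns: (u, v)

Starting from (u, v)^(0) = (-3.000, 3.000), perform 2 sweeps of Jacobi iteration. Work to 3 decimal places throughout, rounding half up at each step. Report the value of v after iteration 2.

-5.500

Iteration 1:
  u = (-12 - (-4)·3.000) / (-5) = 0.000
  v = (-11 - (-1)·-3.000) / (2) = -7.000
Iteration 2:
  u = (-12 - (-4)·-7.000) / (-5) = 8.000
  v = (-11 - (-1)·0.000) / (2) = -5.500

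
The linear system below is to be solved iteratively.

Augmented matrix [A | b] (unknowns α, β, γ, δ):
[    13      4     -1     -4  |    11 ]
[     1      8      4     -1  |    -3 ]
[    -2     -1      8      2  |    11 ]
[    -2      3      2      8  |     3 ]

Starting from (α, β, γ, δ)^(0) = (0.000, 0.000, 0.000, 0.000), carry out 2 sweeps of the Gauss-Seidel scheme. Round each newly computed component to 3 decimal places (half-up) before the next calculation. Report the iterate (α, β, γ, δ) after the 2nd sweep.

(1.230, -1.244, 1.431, 0.791)

Iteration 1:
  α = (11 - (4)·0.000 - (-1)·0.000 - (-4)·0.000) / (13) = 0.846
  β = (-3 - (1)·0.846 - (4)·0.000 - (-1)·0.000) / (8) = -0.481
  γ = (11 - (-2)·0.846 - (-1)·-0.481 - (2)·0.000) / (8) = 1.526
  δ = (3 - (-2)·0.846 - (3)·-0.481 - (2)·1.526) / (8) = 0.385
Iteration 2:
  α = (11 - (4)·-0.481 - (-1)·1.526 - (-4)·0.385) / (13) = 1.230
  β = (-3 - (1)·1.230 - (4)·1.526 - (-1)·0.385) / (8) = -1.244
  γ = (11 - (-2)·1.230 - (-1)·-1.244 - (2)·0.385) / (8) = 1.431
  δ = (3 - (-2)·1.230 - (3)·-1.244 - (2)·1.431) / (8) = 0.791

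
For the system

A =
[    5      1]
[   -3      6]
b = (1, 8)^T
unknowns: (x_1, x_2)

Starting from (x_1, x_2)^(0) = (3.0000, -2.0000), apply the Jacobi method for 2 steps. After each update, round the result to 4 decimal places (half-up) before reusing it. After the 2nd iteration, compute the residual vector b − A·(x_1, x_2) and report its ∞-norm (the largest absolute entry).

2.8999

Iteration 1:
  x_1 = (1 - (1)·-2.0000) / (5) = 0.6000
  x_2 = (8 - (-3)·3.0000) / (6) = 2.8333
Iteration 2:
  x_1 = (1 - (1)·2.8333) / (5) = -0.3667
  x_2 = (8 - (-3)·0.6000) / (6) = 1.6333
Residual b − A·x = (1.2002, -2.8999); ∞-norm = 2.8999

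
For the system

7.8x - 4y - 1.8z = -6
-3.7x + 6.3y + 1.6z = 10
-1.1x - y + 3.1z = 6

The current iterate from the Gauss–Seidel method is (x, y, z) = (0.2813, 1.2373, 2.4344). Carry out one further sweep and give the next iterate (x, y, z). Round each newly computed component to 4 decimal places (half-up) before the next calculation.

(0.4271, 1.2199, 2.4806)

One sweep:
  x = (-6 - (-4)·1.2373 - (-1.8)·2.4344) / (7.8) = 0.4271
  y = (10 - (-3.7)·0.4271 - (1.6)·2.4344) / (6.3) = 1.2199
  z = (6 - (-1.1)·0.4271 - (-1)·1.2199) / (3.1) = 2.4806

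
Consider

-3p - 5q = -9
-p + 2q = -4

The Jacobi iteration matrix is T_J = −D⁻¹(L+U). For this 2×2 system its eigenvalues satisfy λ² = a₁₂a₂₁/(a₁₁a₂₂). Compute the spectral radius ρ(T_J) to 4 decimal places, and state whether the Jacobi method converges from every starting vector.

0.9129

a₁₂a₂₁/(a₁₁a₂₂) = (-5)·(-1) / ((-3)·(2)) = -0.833333
ρ = √|-0.833333| = √0.833333 = 0.9129
ρ < 1, so Jacobi converges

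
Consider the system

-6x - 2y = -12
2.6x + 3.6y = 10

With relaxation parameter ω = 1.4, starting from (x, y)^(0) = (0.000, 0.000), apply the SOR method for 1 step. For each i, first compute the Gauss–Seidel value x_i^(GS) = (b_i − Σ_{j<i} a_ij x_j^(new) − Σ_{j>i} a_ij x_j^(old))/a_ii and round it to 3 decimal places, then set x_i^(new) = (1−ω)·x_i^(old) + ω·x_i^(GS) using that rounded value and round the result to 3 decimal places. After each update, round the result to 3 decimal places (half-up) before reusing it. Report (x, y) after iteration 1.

Iteration 1:
  x: GS value = (-12 - (-2)·0.000) / (-6) = 2.000;  x ← (1−ω)·0.000 + ω·2.000 = 2.800
  y: GS value = (10 - (2.6)·2.800) / (3.6) = 0.756;  y ← (1−ω)·0.000 + ω·0.756 = 1.058

(2.800, 1.058)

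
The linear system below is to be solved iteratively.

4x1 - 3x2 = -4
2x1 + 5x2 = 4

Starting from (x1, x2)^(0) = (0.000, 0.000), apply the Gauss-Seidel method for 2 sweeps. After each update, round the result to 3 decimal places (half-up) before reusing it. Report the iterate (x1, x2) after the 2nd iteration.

(-0.100, 0.840)

Iteration 1:
  x1 = (-4 - (-3)·0.000) / (4) = -1.000
  x2 = (4 - (2)·-1.000) / (5) = 1.200
Iteration 2:
  x1 = (-4 - (-3)·1.200) / (4) = -0.100
  x2 = (4 - (2)·-0.100) / (5) = 0.840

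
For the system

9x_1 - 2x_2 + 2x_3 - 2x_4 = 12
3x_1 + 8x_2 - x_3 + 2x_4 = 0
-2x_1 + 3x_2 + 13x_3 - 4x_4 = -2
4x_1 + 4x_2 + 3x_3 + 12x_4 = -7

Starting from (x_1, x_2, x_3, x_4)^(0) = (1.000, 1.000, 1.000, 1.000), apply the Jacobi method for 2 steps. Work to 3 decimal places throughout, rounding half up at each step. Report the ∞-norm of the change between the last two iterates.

0.684

Iteration 1:
  x_1 = (12 - (-2)·1.000 - (2)·1.000 - (-2)·1.000) / (9) = 1.556
  x_2 = (0 - (3)·1.000 - (-1)·1.000 - (2)·1.000) / (8) = -0.500
  x_3 = (-2 - (-2)·1.000 - (3)·1.000 - (-4)·1.000) / (13) = 0.077
  x_4 = (-7 - (4)·1.000 - (4)·1.000 - (3)·1.000) / (12) = -1.500
Iteration 2:
  x_1 = (12 - (-2)·-0.500 - (2)·0.077 - (-2)·-1.500) / (9) = 0.872
  x_2 = (0 - (3)·1.556 - (-1)·0.077 - (2)·-1.500) / (8) = -0.199
  x_3 = (-2 - (-2)·1.556 - (3)·-0.500 - (-4)·-1.500) / (13) = -0.261
  x_4 = (-7 - (4)·1.556 - (4)·-0.500 - (3)·0.077) / (12) = -0.955
Change: (-0.684, 0.301, -0.338, 0.545) → max |·| = 0.684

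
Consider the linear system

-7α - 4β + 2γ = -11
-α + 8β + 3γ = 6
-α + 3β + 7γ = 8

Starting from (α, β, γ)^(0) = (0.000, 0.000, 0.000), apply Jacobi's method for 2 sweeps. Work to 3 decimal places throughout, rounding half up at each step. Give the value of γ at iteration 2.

Iteration 1:
  α = (-11 - (-4)·0.000 - (2)·0.000) / (-7) = 1.571
  β = (6 - (-1)·0.000 - (3)·0.000) / (8) = 0.750
  γ = (8 - (-1)·0.000 - (3)·0.000) / (7) = 1.143
Iteration 2:
  α = (-11 - (-4)·0.750 - (2)·1.143) / (-7) = 1.469
  β = (6 - (-1)·1.571 - (3)·1.143) / (8) = 0.518
  γ = (8 - (-1)·1.571 - (3)·0.750) / (7) = 1.046

1.046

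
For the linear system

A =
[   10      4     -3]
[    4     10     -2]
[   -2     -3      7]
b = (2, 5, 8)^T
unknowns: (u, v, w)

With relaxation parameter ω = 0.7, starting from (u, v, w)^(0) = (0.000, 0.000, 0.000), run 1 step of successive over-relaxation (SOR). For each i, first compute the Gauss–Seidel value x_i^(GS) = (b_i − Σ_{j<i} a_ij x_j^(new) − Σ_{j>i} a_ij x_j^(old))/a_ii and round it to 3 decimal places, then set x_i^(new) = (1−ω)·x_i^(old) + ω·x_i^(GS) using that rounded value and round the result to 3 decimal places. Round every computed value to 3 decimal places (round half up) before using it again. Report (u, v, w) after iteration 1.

(0.140, 0.311, 0.921)

Iteration 1:
  u: GS value = (2 - (4)·0.000 - (-3)·0.000) / (10) = 0.200;  u ← (1−ω)·0.000 + ω·0.200 = 0.140
  v: GS value = (5 - (4)·0.140 - (-2)·0.000) / (10) = 0.444;  v ← (1−ω)·0.000 + ω·0.444 = 0.311
  w: GS value = (8 - (-2)·0.140 - (-3)·0.311) / (7) = 1.316;  w ← (1−ω)·0.000 + ω·1.316 = 0.921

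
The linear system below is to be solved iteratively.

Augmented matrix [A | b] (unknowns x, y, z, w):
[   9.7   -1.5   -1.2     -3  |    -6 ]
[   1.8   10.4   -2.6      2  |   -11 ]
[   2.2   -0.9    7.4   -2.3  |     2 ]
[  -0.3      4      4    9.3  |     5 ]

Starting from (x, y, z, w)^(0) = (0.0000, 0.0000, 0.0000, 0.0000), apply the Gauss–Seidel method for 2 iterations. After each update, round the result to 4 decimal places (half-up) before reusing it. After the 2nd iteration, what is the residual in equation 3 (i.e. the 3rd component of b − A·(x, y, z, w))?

Iteration 1:
  x = (-6 - (-1.5)·0.0000 - (-1.2)·0.0000 - (-3)·0.0000) / (9.7) = -0.6186
  y = (-11 - (1.8)·-0.6186 - (-2.6)·0.0000 - (2)·0.0000) / (10.4) = -0.9506
  z = (2 - (2.2)·-0.6186 - (-0.9)·-0.9506 - (-2.3)·0.0000) / (7.4) = 0.3386
  w = (5 - (-0.3)·-0.6186 - (4)·-0.9506 - (4)·0.3386) / (9.3) = 0.7809
Iteration 2:
  x = (-6 - (-1.5)·-0.9506 - (-1.2)·0.3386 - (-3)·0.7809) / (9.7) = -0.4822
  y = (-11 - (1.8)·-0.4822 - (-2.6)·0.3386 - (2)·0.7809) / (10.4) = -1.0398
  z = (2 - (2.2)·-0.4822 - (-0.9)·-1.0398 - (-2.3)·0.7809) / (7.4) = 0.5299
  w = (5 - (-0.3)·-0.4822 - (4)·-1.0398 - (4)·0.5299) / (9.3) = 0.7414
Residual b − A·x = (-0.0223, 0.5768, -0.0910, -0.0001)

-0.0910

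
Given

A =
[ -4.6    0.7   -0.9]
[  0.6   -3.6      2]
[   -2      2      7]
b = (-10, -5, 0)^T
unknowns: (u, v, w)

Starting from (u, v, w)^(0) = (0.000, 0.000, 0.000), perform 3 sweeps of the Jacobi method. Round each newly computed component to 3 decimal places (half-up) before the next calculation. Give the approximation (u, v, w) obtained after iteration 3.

Iteration 1:
  u = (-10 - (0.7)·0.000 - (-0.9)·0.000) / (-4.6) = 2.174
  v = (-5 - (0.6)·0.000 - (2)·0.000) / (-3.6) = 1.389
  w = (0 - (-2)·0.000 - (2)·0.000) / (7) = 0.000
Iteration 2:
  u = (-10 - (0.7)·1.389 - (-0.9)·0.000) / (-4.6) = 2.385
  v = (-5 - (0.6)·2.174 - (2)·0.000) / (-3.6) = 1.751
  w = (0 - (-2)·2.174 - (2)·1.389) / (7) = 0.224
Iteration 3:
  u = (-10 - (0.7)·1.751 - (-0.9)·0.224) / (-4.6) = 2.397
  v = (-5 - (0.6)·2.385 - (2)·0.224) / (-3.6) = 1.911
  w = (0 - (-2)·2.385 - (2)·1.751) / (7) = 0.181

(2.397, 1.911, 0.181)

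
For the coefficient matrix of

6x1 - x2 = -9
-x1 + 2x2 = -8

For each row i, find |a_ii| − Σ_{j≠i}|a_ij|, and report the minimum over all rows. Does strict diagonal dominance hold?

1

row 1: |6| − (1) = 5
row 2: |2| − (1) = 1
minimum over rows = 1 → strictly diagonally dominant (convergence guaranteed)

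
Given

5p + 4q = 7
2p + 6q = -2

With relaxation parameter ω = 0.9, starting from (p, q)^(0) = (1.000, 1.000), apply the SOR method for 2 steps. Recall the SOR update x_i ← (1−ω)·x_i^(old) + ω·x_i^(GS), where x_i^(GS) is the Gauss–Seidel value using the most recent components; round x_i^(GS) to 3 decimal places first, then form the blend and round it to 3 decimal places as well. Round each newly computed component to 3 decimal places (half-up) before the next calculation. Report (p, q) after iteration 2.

Iteration 1:
  p: GS value = (7 - (4)·1.000) / (5) = 0.600;  p ← (1−ω)·1.000 + ω·0.600 = 0.640
  q: GS value = (-2 - (2)·0.640) / (6) = -0.547;  q ← (1−ω)·1.000 + ω·-0.547 = -0.392
Iteration 2:
  p: GS value = (7 - (4)·-0.392) / (5) = 1.714;  p ← (1−ω)·0.640 + ω·1.714 = 1.607
  q: GS value = (-2 - (2)·1.607) / (6) = -0.869;  q ← (1−ω)·-0.392 + ω·-0.869 = -0.821

(1.607, -0.821)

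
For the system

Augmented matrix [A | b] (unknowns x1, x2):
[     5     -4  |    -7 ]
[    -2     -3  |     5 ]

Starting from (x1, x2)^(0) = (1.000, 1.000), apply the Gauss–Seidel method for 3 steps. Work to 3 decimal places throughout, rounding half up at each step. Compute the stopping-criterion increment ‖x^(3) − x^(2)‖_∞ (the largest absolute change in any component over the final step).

0.968

Iteration 1:
  x1 = (-7 - (-4)·1.000) / (5) = -0.600
  x2 = (5 - (-2)·-0.600) / (-3) = -1.267
Iteration 2:
  x1 = (-7 - (-4)·-1.267) / (5) = -2.414
  x2 = (5 - (-2)·-2.414) / (-3) = -0.057
Iteration 3:
  x1 = (-7 - (-4)·-0.057) / (5) = -1.446
  x2 = (5 - (-2)·-1.446) / (-3) = -0.703
Change: (0.968, -0.646) → max |·| = 0.968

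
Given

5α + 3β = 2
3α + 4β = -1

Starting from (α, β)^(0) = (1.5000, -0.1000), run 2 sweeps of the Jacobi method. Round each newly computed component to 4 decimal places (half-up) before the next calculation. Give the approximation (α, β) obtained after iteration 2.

(1.2250, -0.5950)

Iteration 1:
  α = (2 - (3)·-0.1000) / (5) = 0.4600
  β = (-1 - (3)·1.5000) / (4) = -1.3750
Iteration 2:
  α = (2 - (3)·-1.3750) / (5) = 1.2250
  β = (-1 - (3)·0.4600) / (4) = -0.5950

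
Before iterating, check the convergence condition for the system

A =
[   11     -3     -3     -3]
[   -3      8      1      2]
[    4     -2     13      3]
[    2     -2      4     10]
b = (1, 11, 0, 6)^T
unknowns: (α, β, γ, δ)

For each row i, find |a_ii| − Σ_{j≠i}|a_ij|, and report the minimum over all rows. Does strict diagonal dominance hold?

row 1: |11| − (3+3+3) = 2
row 2: |8| − (3+1+2) = 2
row 3: |13| − (4+2+3) = 4
row 4: |10| − (2+2+4) = 2
minimum over rows = 2 → strictly diagonally dominant (convergence guaranteed)

2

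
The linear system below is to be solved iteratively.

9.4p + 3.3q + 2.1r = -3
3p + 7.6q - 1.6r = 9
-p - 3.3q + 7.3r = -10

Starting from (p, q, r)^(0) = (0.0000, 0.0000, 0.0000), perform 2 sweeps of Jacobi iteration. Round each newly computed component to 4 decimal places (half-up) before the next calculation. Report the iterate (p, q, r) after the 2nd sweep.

(-0.4288, 1.0218, -0.8783)

Iteration 1:
  p = (-3 - (3.3)·0.0000 - (2.1)·0.0000) / (9.4) = -0.3191
  q = (9 - (3)·0.0000 - (-1.6)·0.0000) / (7.6) = 1.1842
  r = (-10 - (-1)·0.0000 - (-3.3)·0.0000) / (7.3) = -1.3699
Iteration 2:
  p = (-3 - (3.3)·1.1842 - (2.1)·-1.3699) / (9.4) = -0.4288
  q = (9 - (3)·-0.3191 - (-1.6)·-1.3699) / (7.6) = 1.0218
  r = (-10 - (-1)·-0.3191 - (-3.3)·1.1842) / (7.3) = -0.8783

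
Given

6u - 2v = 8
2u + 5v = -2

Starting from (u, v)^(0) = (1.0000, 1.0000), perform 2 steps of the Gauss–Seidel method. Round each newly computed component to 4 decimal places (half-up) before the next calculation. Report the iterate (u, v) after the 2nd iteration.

Iteration 1:
  u = (8 - (-2)·1.0000) / (6) = 1.6667
  v = (-2 - (2)·1.6667) / (5) = -1.0667
Iteration 2:
  u = (8 - (-2)·-1.0667) / (6) = 0.9778
  v = (-2 - (2)·0.9778) / (5) = -0.7911

(0.9778, -0.7911)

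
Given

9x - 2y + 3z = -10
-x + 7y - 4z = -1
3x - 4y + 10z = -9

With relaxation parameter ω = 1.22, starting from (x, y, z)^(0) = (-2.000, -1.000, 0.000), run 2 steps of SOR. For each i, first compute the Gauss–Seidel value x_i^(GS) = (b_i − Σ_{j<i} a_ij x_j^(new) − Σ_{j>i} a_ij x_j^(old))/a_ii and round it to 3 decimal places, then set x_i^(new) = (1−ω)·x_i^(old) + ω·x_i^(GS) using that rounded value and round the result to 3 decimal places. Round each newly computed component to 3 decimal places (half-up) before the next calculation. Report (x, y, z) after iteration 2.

(-0.836, -0.803, -1.020)

Iteration 1:
  x: GS value = (-10 - (-2)·-1.000 - (3)·0.000) / (9) = -1.333;  x ← (1−ω)·-2.000 + ω·-1.333 = -1.186
  y: GS value = (-1 - (-1)·-1.186 - (-4)·0.000) / (7) = -0.312;  y ← (1−ω)·-1.000 + ω·-0.312 = -0.161
  z: GS value = (-9 - (3)·-1.186 - (-4)·-0.161) / (10) = -0.609;  z ← (1−ω)·0.000 + ω·-0.609 = -0.743
Iteration 2:
  x: GS value = (-10 - (-2)·-0.161 - (3)·-0.743) / (9) = -0.899;  x ← (1−ω)·-1.186 + ω·-0.899 = -0.836
  y: GS value = (-1 - (-1)·-0.836 - (-4)·-0.743) / (7) = -0.687;  y ← (1−ω)·-0.161 + ω·-0.687 = -0.803
  z: GS value = (-9 - (3)·-0.836 - (-4)·-0.803) / (10) = -0.970;  z ← (1−ω)·-0.743 + ω·-0.970 = -1.020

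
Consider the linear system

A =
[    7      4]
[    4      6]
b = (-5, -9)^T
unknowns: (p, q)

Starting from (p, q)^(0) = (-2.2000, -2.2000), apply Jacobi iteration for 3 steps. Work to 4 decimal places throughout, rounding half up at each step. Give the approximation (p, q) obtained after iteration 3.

(0.3497, -1.0365)

Iteration 1:
  p = (-5 - (4)·-2.2000) / (7) = 0.5429
  q = (-9 - (4)·-2.2000) / (6) = -0.0333
Iteration 2:
  p = (-5 - (4)·-0.0333) / (7) = -0.6953
  q = (-9 - (4)·0.5429) / (6) = -1.8619
Iteration 3:
  p = (-5 - (4)·-1.8619) / (7) = 0.3497
  q = (-9 - (4)·-0.6953) / (6) = -1.0365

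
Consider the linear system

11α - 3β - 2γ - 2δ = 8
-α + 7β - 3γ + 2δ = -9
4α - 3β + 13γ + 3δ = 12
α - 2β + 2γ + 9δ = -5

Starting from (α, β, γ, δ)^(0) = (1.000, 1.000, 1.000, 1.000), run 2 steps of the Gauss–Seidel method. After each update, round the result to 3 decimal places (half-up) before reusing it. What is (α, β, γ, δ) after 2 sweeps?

(0.309, -0.953, 0.823, -0.985)

Iteration 1:
  α = (8 - (-3)·1.000 - (-2)·1.000 - (-2)·1.000) / (11) = 1.364
  β = (-9 - (-1)·1.364 - (-3)·1.000 - (2)·1.000) / (7) = -0.948
  γ = (12 - (4)·1.364 - (-3)·-0.948 - (3)·1.000) / (13) = 0.054
  δ = (-5 - (1)·1.364 - (-2)·-0.948 - (2)·0.054) / (9) = -0.930
Iteration 2:
  α = (8 - (-3)·-0.948 - (-2)·0.054 - (-2)·-0.930) / (11) = 0.309
  β = (-9 - (-1)·0.309 - (-3)·0.054 - (2)·-0.930) / (7) = -0.953
  γ = (12 - (4)·0.309 - (-3)·-0.953 - (3)·-0.930) / (13) = 0.823
  δ = (-5 - (1)·0.309 - (-2)·-0.953 - (2)·0.823) / (9) = -0.985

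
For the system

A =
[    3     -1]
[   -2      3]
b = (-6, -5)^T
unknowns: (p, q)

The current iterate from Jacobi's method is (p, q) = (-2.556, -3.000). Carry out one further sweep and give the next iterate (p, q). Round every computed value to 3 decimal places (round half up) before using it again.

One sweep:
  p = (-6 - (-1)·-3.000) / (3) = -3.000
  q = (-5 - (-2)·-2.556) / (3) = -3.371

(-3.000, -3.371)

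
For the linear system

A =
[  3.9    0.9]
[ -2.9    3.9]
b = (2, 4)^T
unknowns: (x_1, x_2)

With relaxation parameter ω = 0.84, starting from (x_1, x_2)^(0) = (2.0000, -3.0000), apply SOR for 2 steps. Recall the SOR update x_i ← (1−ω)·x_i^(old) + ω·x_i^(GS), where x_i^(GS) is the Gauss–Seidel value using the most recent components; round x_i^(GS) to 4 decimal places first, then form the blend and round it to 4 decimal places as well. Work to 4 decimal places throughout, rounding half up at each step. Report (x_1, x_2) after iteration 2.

Iteration 1:
  x_1: GS value = (2 - (0.9)·-3.0000) / (3.9) = 1.2051;  x_1 ← (1−ω)·2.0000 + ω·1.2051 = 1.3323
  x_2: GS value = (4 - (-2.9)·1.3323) / (3.9) = 2.0163;  x_2 ← (1−ω)·-3.0000 + ω·2.0163 = 1.2137
Iteration 2:
  x_1: GS value = (2 - (0.9)·1.2137) / (3.9) = 0.2327;  x_1 ← (1−ω)·1.3323 + ω·0.2327 = 0.4086
  x_2: GS value = (4 - (-2.9)·0.4086) / (3.9) = 1.3295;  x_2 ← (1−ω)·1.2137 + ω·1.3295 = 1.3110

(0.4086, 1.3110)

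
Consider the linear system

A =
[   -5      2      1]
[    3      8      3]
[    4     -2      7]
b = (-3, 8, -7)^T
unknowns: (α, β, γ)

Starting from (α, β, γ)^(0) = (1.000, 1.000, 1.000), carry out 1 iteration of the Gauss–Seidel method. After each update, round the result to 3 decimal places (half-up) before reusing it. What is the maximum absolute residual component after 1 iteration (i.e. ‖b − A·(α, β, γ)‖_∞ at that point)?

7.908

Iteration 1:
  α = (-3 - (2)·1.000 - (1)·1.000) / (-5) = 1.200
  β = (8 - (3)·1.200 - (3)·1.000) / (8) = 0.175
  γ = (-7 - (4)·1.200 - (-2)·0.175) / (7) = -1.636
Residual b − A·x = (4.286, 7.908, 0.002); ∞-norm = 7.908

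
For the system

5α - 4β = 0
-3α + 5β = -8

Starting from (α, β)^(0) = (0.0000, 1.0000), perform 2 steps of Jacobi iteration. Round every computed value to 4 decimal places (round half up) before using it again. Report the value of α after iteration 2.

-1.2800

Iteration 1:
  α = (0 - (-4)·1.0000) / (5) = 0.8000
  β = (-8 - (-3)·0.0000) / (5) = -1.6000
Iteration 2:
  α = (0 - (-4)·-1.6000) / (5) = -1.2800
  β = (-8 - (-3)·0.8000) / (5) = -1.1200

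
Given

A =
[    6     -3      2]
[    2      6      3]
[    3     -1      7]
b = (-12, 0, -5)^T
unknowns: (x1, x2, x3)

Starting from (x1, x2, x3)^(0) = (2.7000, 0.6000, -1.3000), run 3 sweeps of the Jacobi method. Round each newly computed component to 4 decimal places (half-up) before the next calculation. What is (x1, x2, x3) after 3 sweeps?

Iteration 1:
  x1 = (-12 - (-3)·0.6000 - (2)·-1.3000) / (6) = -1.2667
  x2 = (0 - (2)·2.7000 - (3)·-1.3000) / (6) = -0.2500
  x3 = (-5 - (3)·2.7000 - (-1)·0.6000) / (7) = -1.7857
Iteration 2:
  x1 = (-12 - (-3)·-0.2500 - (2)·-1.7857) / (6) = -1.5298
  x2 = (0 - (2)·-1.2667 - (3)·-1.7857) / (6) = 1.3151
  x3 = (-5 - (3)·-1.2667 - (-1)·-0.2500) / (7) = -0.2071
Iteration 3:
  x1 = (-12 - (-3)·1.3151 - (2)·-0.2071) / (6) = -1.2734
  x2 = (0 - (2)·-1.5298 - (3)·-0.2071) / (6) = 0.6135
  x3 = (-5 - (3)·-1.5298 - (-1)·1.3151) / (7) = 0.1292

(-1.2734, 0.6135, 0.1292)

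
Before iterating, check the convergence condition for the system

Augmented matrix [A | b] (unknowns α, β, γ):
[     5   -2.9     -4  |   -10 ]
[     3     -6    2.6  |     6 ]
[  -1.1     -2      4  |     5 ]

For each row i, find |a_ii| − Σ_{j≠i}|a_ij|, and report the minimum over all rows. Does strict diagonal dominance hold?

row 1: |5| − (2.9+4) = -1.9
row 2: |-6| − (3+2.6) = 0.4
row 3: |4| − (1.1+2) = 0.9
minimum over rows = -1.9 → not strictly diagonally dominant

-1.9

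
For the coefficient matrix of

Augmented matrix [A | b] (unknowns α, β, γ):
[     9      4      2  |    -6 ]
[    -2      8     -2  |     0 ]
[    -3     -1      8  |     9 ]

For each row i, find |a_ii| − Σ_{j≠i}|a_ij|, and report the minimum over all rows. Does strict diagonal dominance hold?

3

row 1: |9| − (4+2) = 3
row 2: |8| − (2+2) = 4
row 3: |8| − (3+1) = 4
minimum over rows = 3 → strictly diagonally dominant (convergence guaranteed)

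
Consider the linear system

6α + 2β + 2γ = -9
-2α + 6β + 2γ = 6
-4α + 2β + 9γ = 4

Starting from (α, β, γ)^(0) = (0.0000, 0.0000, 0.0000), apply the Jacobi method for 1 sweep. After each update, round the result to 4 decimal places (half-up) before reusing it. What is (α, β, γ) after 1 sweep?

(-1.5000, 1.0000, 0.4444)

Iteration 1:
  α = (-9 - (2)·0.0000 - (2)·0.0000) / (6) = -1.5000
  β = (6 - (-2)·0.0000 - (2)·0.0000) / (6) = 1.0000
  γ = (4 - (-4)·0.0000 - (2)·0.0000) / (9) = 0.4444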